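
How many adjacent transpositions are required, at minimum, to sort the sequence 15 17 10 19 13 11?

There are 9 adjacent swaps.

The minimum number of adjacent swaps to sort an array equals its inversion count, since every such swap removes exactly one inversion.
Count inversions — for each element, later elements that are smaller:
15: 10, 13, 11 → 3
17: 10, 13, 11 → 3
10: none → 0
19: 13, 11 → 2
13: 11 → 1
11: none → 0
Total inversions: 3 + 3 + 0 + 2 + 1 + 0 = 9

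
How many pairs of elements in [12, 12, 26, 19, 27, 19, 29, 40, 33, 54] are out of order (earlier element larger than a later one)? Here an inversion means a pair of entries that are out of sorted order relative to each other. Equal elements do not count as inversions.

4 out-of-order pairs

Sweep left to right; for each value list the smaller values that follow it:
12: 0
12: 0
26: 2
19: 0
27: 1
19: 0
29: 0
40: 1
33: 0
54: 0
Sum: 0 + 0 + 2 + 0 + 1 + 0 + 0 + 1 + 0 + 0 = 4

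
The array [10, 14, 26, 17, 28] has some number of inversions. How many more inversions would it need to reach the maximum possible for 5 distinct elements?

Maximum inversions for 5 distinct elements is C(5, 2) = 5·4/2 = 10.
Current inversions — for each element, count later smaller elements:
10: 0
14: 0
26: 1
17: 0
28: 0
Current total: 0 + 0 + 1 + 0 + 0 = 1
Shortfall: 10 − 1 = 9

9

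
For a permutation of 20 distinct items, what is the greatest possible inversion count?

There are 190 inversions.

The maximum occurs when the array is in strictly decreasing order: every one of the C(20, 2) pairs is inverted.
C(20, 2) = 20·19/2 = 190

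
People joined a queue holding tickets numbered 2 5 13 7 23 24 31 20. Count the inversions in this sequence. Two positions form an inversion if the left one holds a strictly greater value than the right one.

Element-by-element contributions:
2: 0
5: 0
13: 1
7: 0
23: 1
24: 1
31: 1
20: 0
Sum: 0 + 0 + 1 + 0 + 1 + 1 + 1 + 0 = 4

4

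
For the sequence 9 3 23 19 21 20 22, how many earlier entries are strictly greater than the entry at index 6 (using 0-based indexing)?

1 such element

The element at index 6 is 22.
Elements before it: 9, 3, 23, 19, 21, 20
Those larger than 22: 23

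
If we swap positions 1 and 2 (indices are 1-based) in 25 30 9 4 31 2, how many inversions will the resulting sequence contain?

11

Positions 1 and 2 hold 25 and 30; after swapping, the array is [30, 25, 9, 4, 31, 2].
For each element, count later entries that are smaller:
30: 4
25: 3
9: 2
4: 1
31: 1
2: 0
Sum: 4 + 3 + 2 + 1 + 1 + 0 = 11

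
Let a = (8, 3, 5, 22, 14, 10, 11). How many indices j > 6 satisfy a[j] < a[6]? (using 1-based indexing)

The element at index 6 is 10.
Elements after it: 11
None of them are smaller than 10.

0 such elements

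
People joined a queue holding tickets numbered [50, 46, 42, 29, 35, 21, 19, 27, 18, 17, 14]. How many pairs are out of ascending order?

Element-by-element contributions:
50: 10
46: 9
42: 8
29: 6
35: 6
21: 4
19: 3
27: 3
18: 2
17: 1
14: 0
Sum: 10 + 9 + 8 + 6 + 6 + 4 + 3 + 3 + 2 + 1 + 0 = 52

There are 52 inversions.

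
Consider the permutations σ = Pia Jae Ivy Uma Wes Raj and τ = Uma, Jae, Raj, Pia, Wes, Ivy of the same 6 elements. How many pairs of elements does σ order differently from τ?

Discordant pairs: 8

Assign each item its position (1..6) in the first ordering, then rewrite the second ordering as that position sequence:
positions: Pia→1, Jae→2, Ivy→3, Uma→4, Wes→5, Raj→6
second ordering as positions: [4, 2, 6, 1, 5, 3]
Discordant pairs = inversions in this position sequence.
4: 2, 1, 3 → 3
2: 1 → 1
6: 1, 5, 3 → 3
1: 0
5: 3 → 1
3: 0
Total: 3 + 1 + 3 + 0 + 1 + 0 = 8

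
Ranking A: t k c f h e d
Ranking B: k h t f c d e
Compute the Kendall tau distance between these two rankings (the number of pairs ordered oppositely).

Discordant pairs: 6

Assign each item its position (1..7) in the first ordering, then rewrite the second ordering as that position sequence:
positions: t→1, k→2, c→3, f→4, h→5, e→6, d→7
second ordering as positions: [2, 5, 1, 4, 3, 7, 6]
Discordant pairs = inversions in this position sequence.
2: 1 → 1
5: 1, 4, 3 → 3
1: 0
4: 3 → 1
3: 0
7: 6 → 1
6: 0
Total: 1 + 3 + 0 + 1 + 0 + 1 + 0 = 6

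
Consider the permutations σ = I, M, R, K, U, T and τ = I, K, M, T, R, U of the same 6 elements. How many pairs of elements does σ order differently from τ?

Assign each item its position (1..6) in the first ordering, then rewrite the second ordering as that position sequence:
positions: I→1, M→2, R→3, K→4, U→5, T→6
second ordering as positions: [1, 4, 2, 6, 3, 5]
Discordant pairs = inversions in this position sequence.
1: 0
4: 2, 3 → 2
2: 0
6: 3, 5 → 2
3: 0
5: 0
Total: 0 + 2 + 0 + 2 + 0 + 0 = 4

4 discordant pairs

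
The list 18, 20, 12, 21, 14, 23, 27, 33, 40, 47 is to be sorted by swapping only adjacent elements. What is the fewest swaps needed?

There are 5 swaps.

Each adjacent swap fixes exactly one inversion, so the minimum swap count equals the number of inversions.
Count inversions — for each element, later elements that are smaller:
18: 12, 14 → 2
20: 12, 14 → 2
12: none → 0
21: 14 → 1
14: none → 0
23: none → 0
27: none → 0
33: none → 0
40: none → 0
47: none → 0
Total inversions: 2 + 2 + 0 + 1 + 0 + 0 + 0 + 0 + 0 + 0 = 5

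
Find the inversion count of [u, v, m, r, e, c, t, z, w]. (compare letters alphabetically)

For each element, count later entries that are smaller:
u: 5
v: 5
m: 2
r: 2
e: 1
c: 0
t: 0
z: 1
w: 0
Sum: 5 + 5 + 2 + 2 + 1 + 0 + 0 + 1 + 0 = 16

Inversions: 16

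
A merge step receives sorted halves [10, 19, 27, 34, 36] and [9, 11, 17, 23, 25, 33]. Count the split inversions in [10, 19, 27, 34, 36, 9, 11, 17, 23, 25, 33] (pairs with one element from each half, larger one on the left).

21

Count, for every r in R, how many entries of L exceed r:
r = 9: 10, 19, 27, 34, 36 → 5
r = 11: 19, 27, 34, 36 → 4
r = 17: 19, 27, 34, 36 → 4
r = 23: 27, 34, 36 → 3
r = 25: 27, 34, 36 → 3
r = 33: 34, 36 → 2
Cross-inversions: 5 + 4 + 4 + 3 + 3 + 2 = 21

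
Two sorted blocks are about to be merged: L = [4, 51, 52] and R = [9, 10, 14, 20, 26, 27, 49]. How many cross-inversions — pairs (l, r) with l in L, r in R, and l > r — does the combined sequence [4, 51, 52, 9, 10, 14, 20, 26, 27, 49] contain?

Take each right-half value and tally the left-half values above it:
r = 9: 51, 52 → 2
r = 10: 51, 52 → 2
r = 14: 51, 52 → 2
r = 20: 51, 52 → 2
r = 26: 51, 52 → 2
r = 27: 51, 52 → 2
r = 49: 51, 52 → 2
Cross-inversions: 2 + 2 + 2 + 2 + 2 + 2 + 2 = 14

There are 14 split inversions.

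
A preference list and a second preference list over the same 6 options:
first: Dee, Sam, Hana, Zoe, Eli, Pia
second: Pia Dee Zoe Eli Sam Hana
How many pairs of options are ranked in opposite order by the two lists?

9 pairs

Assign each item its position (1..6) in the first ordering, then rewrite the second ordering as that position sequence:
positions: Dee→1, Sam→2, Hana→3, Zoe→4, Eli→5, Pia→6
second ordering as positions: [6, 1, 4, 5, 2, 3]
Discordant pairs = inversions in this position sequence.
6: 1, 4, 5, 2, 3 → 5
1: 0
4: 2, 3 → 2
5: 2, 3 → 2
2: 0
3: 0
Total: 5 + 0 + 2 + 2 + 0 + 0 = 9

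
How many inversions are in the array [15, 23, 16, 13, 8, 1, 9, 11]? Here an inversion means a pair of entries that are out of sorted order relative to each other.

Element-by-element contributions:
15 → 13, 8, 1, 9, 11 → 5
23 → 16, 13, 8, 1, 9, 11 → 6
16 → 13, 8, 1, 9, 11 → 5
13 → 8, 1, 9, 11 → 4
8 → 1 → 1
1 → none → 0
9 → none → 0
11 → none → 0
Sum: 5 + 6 + 5 + 4 + 1 + 0 + 0 + 0 = 21

21 out-of-order pairs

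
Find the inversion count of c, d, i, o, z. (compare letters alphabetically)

0

Listing every pair i<j with a[i]>a[j] (using 1-based positions):
(none)
That's 0 pairs.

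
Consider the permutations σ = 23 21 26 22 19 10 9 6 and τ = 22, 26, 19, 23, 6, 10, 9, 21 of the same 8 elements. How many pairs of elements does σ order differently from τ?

12

Assign each item its position (1..8) in the first ordering, then rewrite the second ordering as that position sequence:
positions: 23→1, 21→2, 26→3, 22→4, 19→5, 10→6, 9→7, 6→8
second ordering as positions: [4, 3, 5, 1, 8, 6, 7, 2]
Discordant pairs = inversions in this position sequence.
4: 3, 1, 2 → 3
3: 1, 2 → 2
5: 1, 2 → 2
1: 0
8: 6, 7, 2 → 3
6: 2 → 1
7: 2 → 1
2: 0
Total: 3 + 2 + 2 + 0 + 3 + 1 + 1 + 0 = 12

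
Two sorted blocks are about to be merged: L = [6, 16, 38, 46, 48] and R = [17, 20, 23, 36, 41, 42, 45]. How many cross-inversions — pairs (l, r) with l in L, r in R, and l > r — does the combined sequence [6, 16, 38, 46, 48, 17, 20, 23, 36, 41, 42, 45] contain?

For each element r of the right run, count left-run elements greater than r:
r = 17: 38, 46, 48 → 3
r = 20: 38, 46, 48 → 3
r = 23: 38, 46, 48 → 3
r = 36: 38, 46, 48 → 3
r = 41: 46, 48 → 2
r = 42: 46, 48 → 2
r = 45: 46, 48 → 2
Cross-inversions: 3 + 3 + 3 + 3 + 2 + 2 + 2 = 18

18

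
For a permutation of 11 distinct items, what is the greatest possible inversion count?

A reversed (strictly descending) arrangement makes every pair an inversion, giving C(11, 2) inversions.
C(11, 2) = 11·10/2 = 55

55 inversions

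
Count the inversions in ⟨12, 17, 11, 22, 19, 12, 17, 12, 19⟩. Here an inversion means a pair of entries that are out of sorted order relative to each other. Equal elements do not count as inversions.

Sweep left to right; for each value list the smaller values that follow it:
12 → 11 → 1
17 → 11, 12, 12 → 3
11 → none → 0
22 → 19, 12, 17, 12, 19 → 5
19 → 12, 17, 12 → 3
12 → none → 0
17 → 12 → 1
12 → none → 0
19 → none → 0
Sum: 1 + 3 + 0 + 5 + 3 + 0 + 1 + 0 + 0 = 13

13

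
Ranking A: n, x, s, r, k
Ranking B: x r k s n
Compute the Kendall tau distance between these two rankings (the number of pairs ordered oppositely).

Assign each item its position (1..5) in the first ordering, then rewrite the second ordering as that position sequence:
positions: n→1, x→2, s→3, r→4, k→5
second ordering as positions: [2, 4, 5, 3, 1]
Discordant pairs = inversions in this position sequence.
2: 1 → 1
4: 3, 1 → 2
5: 3, 1 → 2
3: 1 → 1
1: 0
Total: 1 + 2 + 2 + 1 + 0 = 6

6 discordant pairs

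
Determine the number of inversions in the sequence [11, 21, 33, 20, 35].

2

Count, for each position, how many later elements it exceeds:
11 → none → 0
21 → 20 → 1
33 → 20 → 1
20 → none → 0
35 → none → 0
Sum: 0 + 1 + 1 + 0 + 0 = 2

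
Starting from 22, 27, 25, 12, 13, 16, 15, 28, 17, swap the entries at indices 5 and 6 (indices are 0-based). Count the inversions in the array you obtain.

There are 17 inversions.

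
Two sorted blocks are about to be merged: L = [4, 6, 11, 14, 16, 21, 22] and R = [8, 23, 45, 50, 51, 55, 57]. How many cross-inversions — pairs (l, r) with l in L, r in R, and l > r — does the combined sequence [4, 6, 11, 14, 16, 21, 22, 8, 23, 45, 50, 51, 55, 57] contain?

5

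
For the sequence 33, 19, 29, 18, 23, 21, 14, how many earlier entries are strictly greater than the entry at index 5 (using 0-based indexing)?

3 such elements

The element at index 5 is 21.
Elements before it: 33, 19, 29, 18, 23
Those larger than 21: 33, 29, 23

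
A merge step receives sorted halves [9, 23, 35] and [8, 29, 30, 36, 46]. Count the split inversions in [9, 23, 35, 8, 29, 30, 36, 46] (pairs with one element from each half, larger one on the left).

For each element r of the right run, count left-run elements greater than r:
r = 8: 9, 23, 35 → 3
r = 29: 35 → 1
r = 30: 35 → 1
r = 36: none → 0
r = 46: none → 0
Cross-inversions: 3 + 1 + 1 + 0 + 0 = 5

5 cross-inversions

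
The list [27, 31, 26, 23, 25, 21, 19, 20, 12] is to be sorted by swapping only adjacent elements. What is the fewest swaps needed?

Each adjacent swap fixes exactly one inversion, so the minimum swap count equals the number of inversions.
Count inversions — for each element, later elements that are smaller:
27: 26, 23, 25, 21, 19, 20, 12 → 7
31: 26, 23, 25, 21, 19, 20, 12 → 7
26: 23, 25, 21, 19, 20, 12 → 6
23: 21, 19, 20, 12 → 4
25: 21, 19, 20, 12 → 4
21: 19, 20, 12 → 3
19: 12 → 1
20: 12 → 1
12: none → 0
Total inversions: 7 + 7 + 6 + 4 + 4 + 3 + 1 + 1 + 0 = 33

33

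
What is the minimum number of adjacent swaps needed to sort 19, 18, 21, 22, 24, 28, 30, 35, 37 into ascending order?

1

Minimum adjacent swaps = number of inversions (each swap of adjacent out-of-order elements removes one inversion and no swap can remove more).
Count inversions — for each element, later elements that are smaller:
19: 18 → 1
18: none → 0
21: none → 0
22: none → 0
24: none → 0
28: none → 0
30: none → 0
35: none → 0
37: none → 0
Total inversions: 1 + 0 + 0 + 0 + 0 + 0 + 0 + 0 + 0 = 1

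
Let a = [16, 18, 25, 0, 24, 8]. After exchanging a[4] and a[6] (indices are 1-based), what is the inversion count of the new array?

9

Positions 4 and 6 hold 0 and 8; after swapping, the array is [16, 18, 25, 8, 24, 0].
Sweep left to right; for each value list the smaller values that follow it:
16 → 8, 0 → 2
18 → 8, 0 → 2
25 → 8, 24, 0 → 3
8 → 0 → 1
24 → 0 → 1
0 → none → 0
Sum: 2 + 2 + 3 + 1 + 1 + 0 = 9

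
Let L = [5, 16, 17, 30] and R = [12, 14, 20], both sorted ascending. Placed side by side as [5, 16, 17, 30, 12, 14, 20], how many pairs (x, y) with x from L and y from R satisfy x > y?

Take each right-half value and tally the left-half values above it:
r = 12: 16, 17, 30 → 3
r = 14: 16, 17, 30 → 3
r = 20: 30 → 1
Cross-inversions: 3 + 3 + 1 = 7

7 split inversions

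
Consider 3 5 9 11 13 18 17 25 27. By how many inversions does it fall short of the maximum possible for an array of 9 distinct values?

35

Maximum inversions for 9 distinct elements is C(9, 2) = 9·8/2 = 36.
Current inversions — for each element, count later smaller elements:
3: 0
5: 0
9: 0
11: 0
13: 0
18: 1
17: 0
25: 0
27: 0
Current total: 0 + 0 + 0 + 0 + 0 + 1 + 0 + 0 + 0 = 1
Shortfall: 36 − 1 = 35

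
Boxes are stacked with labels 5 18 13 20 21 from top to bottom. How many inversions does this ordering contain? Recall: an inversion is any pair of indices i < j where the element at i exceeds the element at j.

1 inversion

For each element, count later entries that are smaller:
5: 0
18: 1
13: 0
20: 0
21: 0
Sum: 0 + 1 + 0 + 0 + 0 = 1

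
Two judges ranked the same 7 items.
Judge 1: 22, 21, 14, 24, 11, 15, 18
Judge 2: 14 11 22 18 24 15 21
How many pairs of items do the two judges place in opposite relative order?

Assign each item its position (1..7) in the first ordering, then rewrite the second ordering as that position sequence:
positions: 22→1, 21→2, 14→3, 24→4, 11→5, 15→6, 18→7
second ordering as positions: [3, 5, 1, 7, 4, 6, 2]
Discordant pairs = inversions in this position sequence.
3: 1, 2 → 2
5: 1, 4, 2 → 3
1: 0
7: 4, 6, 2 → 3
4: 2 → 1
6: 2 → 1
2: 0
Total: 2 + 3 + 0 + 3 + 1 + 1 + 0 = 10

10 discordant pairs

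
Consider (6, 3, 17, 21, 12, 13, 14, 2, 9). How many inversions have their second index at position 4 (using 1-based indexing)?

0 such elements

The element at index 4 is 21.
Elements before it: 6, 3, 17
None of them are larger than 21.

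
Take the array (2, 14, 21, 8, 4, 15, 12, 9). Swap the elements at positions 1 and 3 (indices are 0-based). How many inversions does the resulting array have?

12

Positions 1 and 3 hold 14 and 8; after swapping, the array is [2, 8, 21, 14, 4, 15, 12, 9].
Sweep left to right; for each value list the smaller values that follow it:
2: 0
8: 1
21: 5
14: 3
4: 0
15: 2
12: 1
9: 0
Sum: 0 + 1 + 5 + 3 + 0 + 2 + 1 + 0 = 12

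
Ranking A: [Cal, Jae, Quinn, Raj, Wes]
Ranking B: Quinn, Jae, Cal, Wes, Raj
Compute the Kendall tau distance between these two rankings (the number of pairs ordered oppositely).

Assign each item its position (1..5) in the first ordering, then rewrite the second ordering as that position sequence:
positions: Cal→1, Jae→2, Quinn→3, Raj→4, Wes→5
second ordering as positions: [3, 2, 1, 5, 4]
Discordant pairs = inversions in this position sequence.
3: 2, 1 → 2
2: 1 → 1
1: 0
5: 4 → 1
4: 0
Total: 2 + 1 + 0 + 1 + 0 = 4

4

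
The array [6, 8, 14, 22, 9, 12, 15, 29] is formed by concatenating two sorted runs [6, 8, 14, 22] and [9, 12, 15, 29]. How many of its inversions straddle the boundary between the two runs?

5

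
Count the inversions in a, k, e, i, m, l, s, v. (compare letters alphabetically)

Inversions: 3

Element-by-element contributions:
a → none → 0
k → e, i → 2
e → none → 0
i → none → 0
m → l → 1
l → none → 0
s → none → 0
v → none → 0
Sum: 0 + 2 + 0 + 0 + 1 + 0 + 0 + 0 = 3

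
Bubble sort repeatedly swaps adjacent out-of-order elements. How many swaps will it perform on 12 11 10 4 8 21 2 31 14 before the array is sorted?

17

Minimum adjacent swaps = number of inversions (each swap of adjacent out-of-order elements removes one inversion and no swap can remove more).
Count inversions — for each element, later elements that are smaller:
12: 11, 10, 4, 8, 2 → 5
11: 10, 4, 8, 2 → 4
10: 4, 8, 2 → 3
4: 2 → 1
8: 2 → 1
21: 2, 14 → 2
2: none → 0
31: 14 → 1
14: none → 0
Total inversions: 5 + 4 + 3 + 1 + 1 + 2 + 0 + 1 + 0 = 17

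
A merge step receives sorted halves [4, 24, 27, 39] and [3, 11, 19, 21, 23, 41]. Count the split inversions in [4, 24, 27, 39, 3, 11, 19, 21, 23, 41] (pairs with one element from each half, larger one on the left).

16

Count, for every r in R, how many entries of L exceed r:
r = 3: 4, 24, 27, 39 → 4
r = 11: 24, 27, 39 → 3
r = 19: 24, 27, 39 → 3
r = 21: 24, 27, 39 → 3
r = 23: 24, 27, 39 → 3
r = 41: none → 0
Cross-inversions: 4 + 3 + 3 + 3 + 3 + 0 = 16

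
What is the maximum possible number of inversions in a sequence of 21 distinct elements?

210

The maximum occurs when the array is in strictly decreasing order: every one of the C(21, 2) pairs is inverted.
C(21, 2) = 21·20/2 = 210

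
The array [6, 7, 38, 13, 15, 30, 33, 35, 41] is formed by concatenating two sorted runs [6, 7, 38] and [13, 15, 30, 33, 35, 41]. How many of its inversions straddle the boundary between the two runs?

5 split inversions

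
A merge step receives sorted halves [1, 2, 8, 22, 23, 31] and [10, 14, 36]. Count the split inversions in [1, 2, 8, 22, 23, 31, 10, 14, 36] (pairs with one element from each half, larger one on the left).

Count, for every r in R, how many entries of L exceed r:
r = 10: 22, 23, 31 → 3
r = 14: 22, 23, 31 → 3
r = 36: none → 0
Cross-inversions: 3 + 3 + 0 = 6

6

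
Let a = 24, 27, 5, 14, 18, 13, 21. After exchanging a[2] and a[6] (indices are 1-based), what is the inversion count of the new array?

7 inversions

Positions 2 and 6 hold 27 and 13; after swapping, the array is [24, 13, 5, 14, 18, 27, 21].
Element-by-element contributions:
24 → 13, 5, 14, 18, 21 → 5
13 → 5 → 1
5 → none → 0
14 → none → 0
18 → none → 0
27 → 21 → 1
21 → none → 0
Sum: 5 + 1 + 0 + 0 + 0 + 1 + 0 = 7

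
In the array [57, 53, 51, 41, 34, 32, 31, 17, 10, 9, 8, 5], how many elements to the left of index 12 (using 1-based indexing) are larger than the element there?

The element at index 12 is 5.
Elements before it: 57, 53, 51, 41, 34, 32, 31, 17, 10, 9, 8
Those larger than 5: 57, 53, 51, 41, 34, 32, 31, 17, 10, 9, 8

11 such elements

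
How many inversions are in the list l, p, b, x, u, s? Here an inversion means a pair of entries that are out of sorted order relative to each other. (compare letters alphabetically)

5

Listing every pair i<j with a[i]>a[j] (using 0-based positions):
(0,2): l > b
(1,2): p > b
(3,4): x > u
(3,5): x > s
(4,5): u > s
That's 5 pairs.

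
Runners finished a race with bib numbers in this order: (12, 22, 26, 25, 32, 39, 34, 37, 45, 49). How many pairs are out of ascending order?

3

Element-by-element contributions:
12: 0
22: 0
26: 1
25: 0
32: 0
39: 2
34: 0
37: 0
45: 0
49: 0
Sum: 0 + 0 + 1 + 0 + 0 + 2 + 0 + 0 + 0 + 0 = 3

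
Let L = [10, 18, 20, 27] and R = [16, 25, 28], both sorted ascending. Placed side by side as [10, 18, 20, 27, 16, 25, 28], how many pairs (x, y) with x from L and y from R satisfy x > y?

Take each right-half value and tally the left-half values above it:
r = 16: 18, 20, 27 → 3
r = 25: 27 → 1
r = 28: none → 0
Cross-inversions: 3 + 1 + 0 = 4

4 cross-inversions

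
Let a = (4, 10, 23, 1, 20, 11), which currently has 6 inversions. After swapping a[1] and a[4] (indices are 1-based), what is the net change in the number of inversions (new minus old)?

Positions 1 and 4 hold 4 and 1; after swapping, the array is [1, 10, 23, 4, 20, 11].
Element-by-element contributions:
1: 0
10: 1
23: 3
4: 0
20: 1
11: 0
Sum: 0 + 1 + 3 + 0 + 1 + 0 = 5
Change: 5 − 6 = -1

-1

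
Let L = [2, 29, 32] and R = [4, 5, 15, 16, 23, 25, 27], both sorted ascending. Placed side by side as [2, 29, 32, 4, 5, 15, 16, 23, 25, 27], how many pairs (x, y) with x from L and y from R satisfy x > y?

14

For each element r of the right run, count left-run elements greater than r:
r = 4: 29, 32 → 2
r = 5: 29, 32 → 2
r = 15: 29, 32 → 2
r = 16: 29, 32 → 2
r = 23: 29, 32 → 2
r = 25: 29, 32 → 2
r = 27: 29, 32 → 2
Cross-inversions: 2 + 2 + 2 + 2 + 2 + 2 + 2 = 14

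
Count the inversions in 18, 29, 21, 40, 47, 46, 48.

2

For each element, count later entries that are smaller:
18: 0
29: 1
21: 0
40: 0
47: 1
46: 0
48: 0
Sum: 0 + 1 + 0 + 0 + 1 + 0 + 0 = 2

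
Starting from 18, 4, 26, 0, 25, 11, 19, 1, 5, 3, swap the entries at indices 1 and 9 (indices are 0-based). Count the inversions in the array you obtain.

27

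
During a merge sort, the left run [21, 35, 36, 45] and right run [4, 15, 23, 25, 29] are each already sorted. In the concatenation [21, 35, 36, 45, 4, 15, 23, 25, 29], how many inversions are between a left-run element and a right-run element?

Cross-inversions: 17

Count, for every r in R, how many entries of L exceed r:
r = 4: 21, 35, 36, 45 → 4
r = 15: 21, 35, 36, 45 → 4
r = 23: 35, 36, 45 → 3
r = 25: 35, 36, 45 → 3
r = 29: 35, 36, 45 → 3
Cross-inversions: 4 + 4 + 3 + 3 + 3 = 17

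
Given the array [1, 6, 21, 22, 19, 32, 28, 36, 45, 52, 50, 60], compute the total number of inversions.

Out-of-order pairs: 4

For each element, count later entries that are smaller:
1: 0
6: 0
21: 1
22: 1
19: 0
32: 1
28: 0
36: 0
45: 0
52: 1
50: 0
60: 0
Sum: 0 + 0 + 1 + 1 + 0 + 1 + 0 + 0 + 0 + 1 + 0 + 0 = 4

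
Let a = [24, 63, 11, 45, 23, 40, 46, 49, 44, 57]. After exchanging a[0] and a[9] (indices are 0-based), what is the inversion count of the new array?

26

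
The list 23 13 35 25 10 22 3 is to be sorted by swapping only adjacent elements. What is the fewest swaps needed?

Minimum adjacent swaps = number of inversions (each swap of adjacent out-of-order elements removes one inversion and no swap can remove more).
Count inversions — for each element, later elements that are smaller:
23: 13, 10, 22, 3 → 4
13: 10, 3 → 2
35: 25, 10, 22, 3 → 4
25: 10, 22, 3 → 3
10: 3 → 1
22: 3 → 1
3: none → 0
Total inversions: 4 + 2 + 4 + 3 + 1 + 1 + 0 = 15

15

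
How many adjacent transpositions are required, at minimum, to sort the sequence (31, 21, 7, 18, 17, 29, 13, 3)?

21 adjacent swaps

Each adjacent swap fixes exactly one inversion, so the minimum swap count equals the number of inversions.
Count inversions — for each element, later elements that are smaller:
31: 21, 7, 18, 17, 29, 13, 3 → 7
21: 7, 18, 17, 13, 3 → 5
7: 3 → 1
18: 17, 13, 3 → 3
17: 13, 3 → 2
29: 13, 3 → 2
13: 3 → 1
3: none → 0
Total inversions: 7 + 5 + 1 + 3 + 2 + 2 + 1 + 0 = 21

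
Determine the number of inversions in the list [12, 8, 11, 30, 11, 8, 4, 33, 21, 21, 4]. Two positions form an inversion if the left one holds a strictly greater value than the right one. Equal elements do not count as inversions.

Count, for each position, how many later elements it exceeds:
12: 6
8: 2
11: 3
30: 6
11: 3
8: 2
4: 0
33: 3
21: 1
21: 1
4: 0
Sum: 6 + 2 + 3 + 6 + 3 + 2 + 0 + 3 + 1 + 1 + 0 = 27

There are 27 out-of-order pairs.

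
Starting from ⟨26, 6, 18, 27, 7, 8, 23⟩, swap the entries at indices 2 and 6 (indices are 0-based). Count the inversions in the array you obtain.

11 inversions

Positions 2 and 6 hold 18 and 23; after swapping, the array is [26, 6, 23, 27, 7, 8, 18].
Sweep left to right; for each value list the smaller values that follow it:
26 → 6, 23, 7, 8, 18 → 5
6 → none → 0
23 → 7, 8, 18 → 3
27 → 7, 8, 18 → 3
7 → none → 0
8 → none → 0
18 → none → 0
Sum: 5 + 0 + 3 + 3 + 0 + 0 + 0 = 11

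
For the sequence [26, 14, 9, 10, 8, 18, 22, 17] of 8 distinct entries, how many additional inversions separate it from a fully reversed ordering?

14

Maximum inversions for 8 distinct elements is C(8, 2) = 8·7/2 = 28.
Current inversions — for each element, count later smaller elements:
26: 7
14: 3
9: 1
10: 1
8: 0
18: 1
22: 1
17: 0
Current total: 7 + 3 + 1 + 1 + 0 + 1 + 1 + 0 = 14
Shortfall: 28 − 14 = 14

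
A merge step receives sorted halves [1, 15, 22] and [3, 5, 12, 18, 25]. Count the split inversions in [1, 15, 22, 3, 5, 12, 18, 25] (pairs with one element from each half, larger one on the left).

For each element r of the right run, count left-run elements greater than r:
r = 3: 15, 22 → 2
r = 5: 15, 22 → 2
r = 12: 15, 22 → 2
r = 18: 22 → 1
r = 25: none → 0
Cross-inversions: 2 + 2 + 2 + 1 + 0 = 7

There are 7 split inversions.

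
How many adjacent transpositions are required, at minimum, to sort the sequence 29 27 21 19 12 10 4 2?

28 adjacent swaps

Each adjacent swap fixes exactly one inversion, so the minimum swap count equals the number of inversions.
Count inversions — for each element, later elements that are smaller:
29: 27, 21, 19, 12, 10, 4, 2 → 7
27: 21, 19, 12, 10, 4, 2 → 6
21: 19, 12, 10, 4, 2 → 5
19: 12, 10, 4, 2 → 4
12: 10, 4, 2 → 3
10: 4, 2 → 2
4: 2 → 1
2: none → 0
Total inversions: 7 + 6 + 5 + 4 + 3 + 2 + 1 + 0 = 28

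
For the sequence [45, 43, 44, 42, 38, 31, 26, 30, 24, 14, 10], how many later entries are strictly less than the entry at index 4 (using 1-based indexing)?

7

The element at index 4 is 42.
Elements after it: 38, 31, 26, 30, 24, 14, 10
Those smaller than 42: 38, 31, 26, 30, 24, 14, 10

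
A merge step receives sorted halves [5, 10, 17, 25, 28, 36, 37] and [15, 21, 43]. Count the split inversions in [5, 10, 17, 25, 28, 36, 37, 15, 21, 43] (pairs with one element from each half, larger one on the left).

9

Count, for every r in R, how many entries of L exceed r:
r = 15: 17, 25, 28, 36, 37 → 5
r = 21: 25, 28, 36, 37 → 4
r = 43: none → 0
Cross-inversions: 5 + 4 + 0 = 9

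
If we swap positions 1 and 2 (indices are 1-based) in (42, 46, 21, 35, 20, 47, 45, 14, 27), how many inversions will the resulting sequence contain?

Positions 1 and 2 hold 42 and 46; after swapping, the array is [46, 42, 21, 35, 20, 47, 45, 14, 27].
Element-by-element contributions:
46 → 42, 21, 35, 20, 45, 14, 27 → 7
42 → 21, 35, 20, 14, 27 → 5
21 → 20, 14 → 2
35 → 20, 14, 27 → 3
20 → 14 → 1
47 → 45, 14, 27 → 3
45 → 14, 27 → 2
14 → none → 0
27 → none → 0
Sum: 7 + 5 + 2 + 3 + 1 + 3 + 2 + 0 + 0 = 23

23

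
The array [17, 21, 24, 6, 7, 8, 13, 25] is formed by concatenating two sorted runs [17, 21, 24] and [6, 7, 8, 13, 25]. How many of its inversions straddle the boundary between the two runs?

12 split inversions

For each element r of the right run, count left-run elements greater than r:
r = 6: 17, 21, 24 → 3
r = 7: 17, 21, 24 → 3
r = 8: 17, 21, 24 → 3
r = 13: 17, 21, 24 → 3
r = 25: none → 0
Cross-inversions: 3 + 3 + 3 + 3 + 0 = 12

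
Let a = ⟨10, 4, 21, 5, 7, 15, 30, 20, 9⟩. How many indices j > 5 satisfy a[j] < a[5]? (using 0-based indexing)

1

The element at index 5 is 15.
Elements after it: 30, 20, 9
Those smaller than 15: 9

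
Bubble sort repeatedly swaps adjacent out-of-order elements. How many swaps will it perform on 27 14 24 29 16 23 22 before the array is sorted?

12

Minimum adjacent swaps = number of inversions (each swap of adjacent out-of-order elements removes one inversion and no swap can remove more).
Count inversions — for each element, later elements that are smaller:
27: 14, 24, 16, 23, 22 → 5
14: none → 0
24: 16, 23, 22 → 3
29: 16, 23, 22 → 3
16: none → 0
23: 22 → 1
22: none → 0
Total inversions: 5 + 0 + 3 + 3 + 0 + 1 + 0 = 12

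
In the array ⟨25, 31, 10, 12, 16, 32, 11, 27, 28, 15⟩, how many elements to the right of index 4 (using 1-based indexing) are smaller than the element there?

1

The element at index 4 is 12.
Elements after it: 16, 32, 11, 27, 28, 15
Those smaller than 12: 11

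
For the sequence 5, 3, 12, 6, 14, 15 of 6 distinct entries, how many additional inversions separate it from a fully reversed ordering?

13

Maximum inversions for 6 distinct elements is C(6, 2) = 6·5/2 = 15.
Current inversions — for each element, count later smaller elements:
5: 1
3: 0
12: 1
6: 0
14: 0
15: 0
Current total: 1 + 0 + 1 + 0 + 0 + 0 = 2
Shortfall: 15 − 2 = 13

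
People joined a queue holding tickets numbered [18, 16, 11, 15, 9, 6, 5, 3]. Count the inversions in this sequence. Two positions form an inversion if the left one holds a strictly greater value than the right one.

27

Sweep left to right; for each value list the smaller values that follow it:
18 → 16, 11, 15, 9, 6, 5, 3 → 7
16 → 11, 15, 9, 6, 5, 3 → 6
11 → 9, 6, 5, 3 → 4
15 → 9, 6, 5, 3 → 4
9 → 6, 5, 3 → 3
6 → 5, 3 → 2
5 → 3 → 1
3 → none → 0
Sum: 7 + 6 + 4 + 4 + 3 + 2 + 1 + 0 = 27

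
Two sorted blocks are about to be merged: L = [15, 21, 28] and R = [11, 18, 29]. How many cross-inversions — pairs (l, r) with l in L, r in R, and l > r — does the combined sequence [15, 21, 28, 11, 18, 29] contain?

Take each right-half value and tally the left-half values above it:
r = 11: 15, 21, 28 → 3
r = 18: 21, 28 → 2
r = 29: none → 0
Cross-inversions: 3 + 2 + 0 = 5

Cross-inversions: 5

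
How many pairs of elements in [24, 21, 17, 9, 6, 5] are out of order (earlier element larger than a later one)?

15 inversions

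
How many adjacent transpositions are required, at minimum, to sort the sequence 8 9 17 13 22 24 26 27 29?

1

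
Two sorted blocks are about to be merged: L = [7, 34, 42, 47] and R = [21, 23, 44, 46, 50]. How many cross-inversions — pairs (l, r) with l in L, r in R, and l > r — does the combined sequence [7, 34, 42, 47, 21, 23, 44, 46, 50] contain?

8 cross-inversions

For each element r of the right run, count left-run elements greater than r:
r = 21: 34, 42, 47 → 3
r = 23: 34, 42, 47 → 3
r = 44: 47 → 1
r = 46: 47 → 1
r = 50: none → 0
Cross-inversions: 3 + 3 + 1 + 1 + 0 = 8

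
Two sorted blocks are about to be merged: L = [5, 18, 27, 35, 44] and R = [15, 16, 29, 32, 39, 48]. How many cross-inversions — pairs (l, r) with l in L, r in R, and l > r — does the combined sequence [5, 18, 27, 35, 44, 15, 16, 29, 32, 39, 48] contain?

For each element r of the right run, count left-run elements greater than r:
r = 15: 18, 27, 35, 44 → 4
r = 16: 18, 27, 35, 44 → 4
r = 29: 35, 44 → 2
r = 32: 35, 44 → 2
r = 39: 44 → 1
r = 48: none → 0
Cross-inversions: 4 + 4 + 2 + 2 + 1 + 0 = 13

13 split inversions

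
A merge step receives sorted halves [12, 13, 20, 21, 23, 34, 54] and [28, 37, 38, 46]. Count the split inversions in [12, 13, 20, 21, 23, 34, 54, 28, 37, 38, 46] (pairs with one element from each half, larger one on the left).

Take each right-half value and tally the left-half values above it:
r = 28: 34, 54 → 2
r = 37: 54 → 1
r = 38: 54 → 1
r = 46: 54 → 1
Cross-inversions: 2 + 1 + 1 + 1 = 5

5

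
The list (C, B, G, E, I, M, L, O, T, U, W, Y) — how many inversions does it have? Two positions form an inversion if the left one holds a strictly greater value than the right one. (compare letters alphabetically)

3

Element-by-element contributions:
C: 1
B: 0
G: 1
E: 0
I: 0
M: 1
L: 0
O: 0
T: 0
U: 0
W: 0
Y: 0
Sum: 1 + 0 + 1 + 0 + 0 + 1 + 0 + 0 + 0 + 0 + 0 + 0 = 3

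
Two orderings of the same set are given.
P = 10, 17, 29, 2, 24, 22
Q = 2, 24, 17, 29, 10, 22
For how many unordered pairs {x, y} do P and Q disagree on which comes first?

Disagreeing pairs: 8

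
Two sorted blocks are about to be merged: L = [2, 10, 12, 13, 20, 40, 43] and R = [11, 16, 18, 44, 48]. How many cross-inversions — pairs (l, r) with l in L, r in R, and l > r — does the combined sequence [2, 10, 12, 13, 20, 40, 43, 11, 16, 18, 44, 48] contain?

Take each right-half value and tally the left-half values above it:
r = 11: 12, 13, 20, 40, 43 → 5
r = 16: 20, 40, 43 → 3
r = 18: 20, 40, 43 → 3
r = 44: none → 0
r = 48: none → 0
Cross-inversions: 5 + 3 + 3 + 0 + 0 = 11

11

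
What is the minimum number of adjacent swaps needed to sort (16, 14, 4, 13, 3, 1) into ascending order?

Minimum adjacent swaps = number of inversions (each swap of adjacent out-of-order elements removes one inversion and no swap can remove more).
Count inversions — for each element, later elements that are smaller:
16: 14, 4, 13, 3, 1 → 5
14: 4, 13, 3, 1 → 4
4: 3, 1 → 2
13: 3, 1 → 2
3: 1 → 1
1: none → 0
Total inversions: 5 + 4 + 2 + 2 + 1 + 0 = 14

There are 14 adjacent swaps.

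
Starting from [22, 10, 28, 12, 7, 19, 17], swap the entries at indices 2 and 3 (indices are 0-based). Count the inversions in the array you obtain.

11

Positions 2 and 3 hold 28 and 12; after swapping, the array is [22, 10, 12, 28, 7, 19, 17].
Count, for each position, how many later elements it exceeds:
22 → 10, 12, 7, 19, 17 → 5
10 → 7 → 1
12 → 7 → 1
28 → 7, 19, 17 → 3
7 → none → 0
19 → 17 → 1
17 → none → 0
Sum: 5 + 1 + 1 + 3 + 0 + 1 + 0 = 11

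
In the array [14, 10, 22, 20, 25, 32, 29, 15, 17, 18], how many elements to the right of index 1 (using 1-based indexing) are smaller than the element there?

1

The element at index 1 is 14.
Elements after it: 10, 22, 20, 25, 32, 29, 15, 17, 18
Those smaller than 14: 10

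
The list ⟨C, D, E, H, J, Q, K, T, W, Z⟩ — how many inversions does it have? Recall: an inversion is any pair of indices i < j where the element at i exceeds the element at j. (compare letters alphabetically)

Sweep left to right; for each value list the smaller values that follow it:
C: 0
D: 0
E: 0
H: 0
J: 0
Q: 1
K: 0
T: 0
W: 0
Z: 0
Sum: 0 + 0 + 0 + 0 + 0 + 1 + 0 + 0 + 0 + 0 = 1

1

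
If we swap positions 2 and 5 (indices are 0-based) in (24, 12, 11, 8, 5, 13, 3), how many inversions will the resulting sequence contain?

18 inversions

Positions 2 and 5 hold 11 and 13; after swapping, the array is [24, 12, 13, 8, 5, 11, 3].
Element-by-element contributions:
24 → 12, 13, 8, 5, 11, 3 → 6
12 → 8, 5, 11, 3 → 4
13 → 8, 5, 11, 3 → 4
8 → 5, 3 → 2
5 → 3 → 1
11 → 3 → 1
3 → none → 0
Sum: 6 + 4 + 4 + 2 + 1 + 1 + 0 = 18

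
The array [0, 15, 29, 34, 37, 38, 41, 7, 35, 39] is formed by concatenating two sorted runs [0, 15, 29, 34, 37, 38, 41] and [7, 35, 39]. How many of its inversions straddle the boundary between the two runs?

10

Count, for every r in R, how many entries of L exceed r:
r = 7: 15, 29, 34, 37, 38, 41 → 6
r = 35: 37, 38, 41 → 3
r = 39: 41 → 1
Cross-inversions: 6 + 3 + 1 = 10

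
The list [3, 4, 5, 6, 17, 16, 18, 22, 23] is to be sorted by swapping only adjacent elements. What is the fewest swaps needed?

Minimum adjacent swaps = number of inversions (each swap of adjacent out-of-order elements removes one inversion and no swap can remove more).
Count inversions — for each element, later elements that are smaller:
3: none → 0
4: none → 0
5: none → 0
6: none → 0
17: 16 → 1
16: none → 0
18: none → 0
22: none → 0
23: none → 0
Total inversions: 0 + 0 + 0 + 0 + 1 + 0 + 0 + 0 + 0 = 1

1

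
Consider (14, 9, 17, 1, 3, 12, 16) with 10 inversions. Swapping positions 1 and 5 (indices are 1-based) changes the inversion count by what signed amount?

Positions 1 and 5 hold 14 and 3; after swapping, the array is [3, 9, 17, 1, 14, 12, 16].
For each element, count later entries that are smaller:
3 → 1 → 1
9 → 1 → 1
17 → 1, 14, 12, 16 → 4
1 → none → 0
14 → 12 → 1
12 → none → 0
16 → none → 0
Sum: 1 + 1 + 4 + 0 + 1 + 0 + 0 = 7
Change: 7 − 10 = -3

-3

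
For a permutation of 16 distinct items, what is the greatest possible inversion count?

A reversed (strictly descending) arrangement makes every pair an inversion, giving C(16, 2) inversions.
C(16, 2) = 16·15/2 = 120

Inversions: 120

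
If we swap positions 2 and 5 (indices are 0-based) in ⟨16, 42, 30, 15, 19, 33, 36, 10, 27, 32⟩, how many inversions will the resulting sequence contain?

Positions 2 and 5 hold 30 and 33; after swapping, the array is [16, 42, 33, 15, 19, 30, 36, 10, 27, 32].
For each element, count later entries that are smaller:
16: 2
42: 8
33: 6
15: 1
19: 1
30: 2
36: 3
10: 0
27: 0
32: 0
Sum: 2 + 8 + 6 + 1 + 1 + 2 + 3 + 0 + 0 + 0 = 23

Inversions: 23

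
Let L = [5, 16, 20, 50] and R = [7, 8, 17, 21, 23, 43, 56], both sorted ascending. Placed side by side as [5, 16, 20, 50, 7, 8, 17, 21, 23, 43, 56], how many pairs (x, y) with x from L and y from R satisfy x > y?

11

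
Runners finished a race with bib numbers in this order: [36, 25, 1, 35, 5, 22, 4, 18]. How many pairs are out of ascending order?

Count, for each position, how many later elements it exceeds:
36: 7
25: 5
1: 0
35: 4
5: 1
22: 2
4: 0
18: 0
Sum: 7 + 5 + 0 + 4 + 1 + 2 + 0 + 0 = 19

Inversions: 19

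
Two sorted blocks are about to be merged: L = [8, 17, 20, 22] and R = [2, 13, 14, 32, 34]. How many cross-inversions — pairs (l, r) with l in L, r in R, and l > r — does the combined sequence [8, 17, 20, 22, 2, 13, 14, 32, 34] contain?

For each element r of the right run, count left-run elements greater than r:
r = 2: 8, 17, 20, 22 → 4
r = 13: 17, 20, 22 → 3
r = 14: 17, 20, 22 → 3
r = 32: none → 0
r = 34: none → 0
Cross-inversions: 4 + 3 + 3 + 0 + 0 = 10

There are 10 cross-inversions.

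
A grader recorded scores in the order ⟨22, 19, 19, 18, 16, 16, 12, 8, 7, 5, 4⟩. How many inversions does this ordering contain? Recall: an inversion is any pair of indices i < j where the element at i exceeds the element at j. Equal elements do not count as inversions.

53 inversions

Count, for each position, how many later elements it exceeds:
22 → 19, 19, 18, 16, 16, 12, 8, 7, 5, 4 → 10
19 → 18, 16, 16, 12, 8, 7, 5, 4 → 8
19 → 18, 16, 16, 12, 8, 7, 5, 4 → 8
18 → 16, 16, 12, 8, 7, 5, 4 → 7
16 → 12, 8, 7, 5, 4 → 5
16 → 12, 8, 7, 5, 4 → 5
12 → 8, 7, 5, 4 → 4
8 → 7, 5, 4 → 3
7 → 5, 4 → 2
5 → 4 → 1
4 → none → 0
Sum: 10 + 8 + 8 + 7 + 5 + 5 + 4 + 3 + 2 + 1 + 0 = 53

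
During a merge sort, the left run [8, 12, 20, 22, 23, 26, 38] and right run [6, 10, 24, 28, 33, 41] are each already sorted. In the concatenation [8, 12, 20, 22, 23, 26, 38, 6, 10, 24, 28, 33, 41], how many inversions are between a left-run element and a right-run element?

Split inversions: 17

Count, for every r in R, how many entries of L exceed r:
r = 6: 8, 12, 20, 22, 23, 26, 38 → 7
r = 10: 12, 20, 22, 23, 26, 38 → 6
r = 24: 26, 38 → 2
r = 28: 38 → 1
r = 33: 38 → 1
r = 41: none → 0
Cross-inversions: 7 + 6 + 2 + 1 + 1 + 0 = 17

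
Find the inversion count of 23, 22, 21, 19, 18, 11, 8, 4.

28

Sweep left to right; for each value list the smaller values that follow it:
23: 7
22: 6
21: 5
19: 4
18: 3
11: 2
8: 1
4: 0
Sum: 7 + 6 + 5 + 4 + 3 + 2 + 1 + 0 = 28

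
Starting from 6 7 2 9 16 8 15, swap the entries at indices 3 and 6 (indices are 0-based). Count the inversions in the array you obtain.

Positions 3 and 6 hold 9 and 15; after swapping, the array is [6, 7, 2, 15, 16, 8, 9].
Element-by-element contributions:
6: 1
7: 1
2: 0
15: 2
16: 2
8: 0
9: 0
Sum: 1 + 1 + 0 + 2 + 2 + 0 + 0 = 6

6 inversions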